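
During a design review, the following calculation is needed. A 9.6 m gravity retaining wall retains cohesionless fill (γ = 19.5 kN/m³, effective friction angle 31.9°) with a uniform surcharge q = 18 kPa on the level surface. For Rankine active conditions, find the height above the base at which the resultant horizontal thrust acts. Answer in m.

3.46 m

K_a = 0.3085.
Triangular part P₁ = ½K_aγH² = 277.2 at H/3 = 3.200 m; rectangular part P₂ = K_a q H = 53.31 at H/2 = 4.800 m.
ȳ = (P₁·3.200 + P₂·4.800)/(P₁+P₂) = 3.458 m.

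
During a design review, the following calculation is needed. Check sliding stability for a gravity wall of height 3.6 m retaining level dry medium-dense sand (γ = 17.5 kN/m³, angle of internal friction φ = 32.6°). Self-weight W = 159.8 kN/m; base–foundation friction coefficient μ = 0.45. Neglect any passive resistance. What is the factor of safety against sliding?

K_a = tan²(45° − 32.6°/2) = 0.2997.
P_a = ½K_aγH² = 0.5×0.2997×17.5×3.6² = 33.99 kN/m, acting at H/3 = 1.200 m above the base.
FS_sliding = μW / P_a = 0.45×159.8 / 33.99 = 2.116.

2.12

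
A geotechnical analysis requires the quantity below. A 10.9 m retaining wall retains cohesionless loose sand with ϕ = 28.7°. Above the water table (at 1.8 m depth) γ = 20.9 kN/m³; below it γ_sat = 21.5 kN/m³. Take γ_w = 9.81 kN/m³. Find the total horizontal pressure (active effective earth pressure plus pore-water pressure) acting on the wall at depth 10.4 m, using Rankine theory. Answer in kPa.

133 kPa

K_a = (1 − sin φ)/(1 + sin φ) = 0.3511.
γ' = 21.5 − 9.81 = 11.69 kN/m³.
Effective vertical stress at 10.4 m: σ'_v = 20.9×1.8 + 11.69×8.60 = 138.2 kPa.
σ'_h = K_a σ'_v = 0.3511 × 138.2 = 48.51 kPa; u = γ_w × 8.60 = 84.37 kPa.
Total σ_h = 48.51 + 84.37 = 132.9 kPa.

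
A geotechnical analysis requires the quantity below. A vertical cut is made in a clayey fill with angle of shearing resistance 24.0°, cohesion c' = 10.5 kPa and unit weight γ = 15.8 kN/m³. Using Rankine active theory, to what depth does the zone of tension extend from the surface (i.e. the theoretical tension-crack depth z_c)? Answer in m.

K_a = tan²(45° − 24.0°/2) = 0.4217; √K_a = 0.6494.
The active pressure is zero where K_a γ z = 2c√K_a, so z_c = 2c/(γ√K_a) = 2×10.5/(15.8×0.6494) = 2.047 m.

2.05 m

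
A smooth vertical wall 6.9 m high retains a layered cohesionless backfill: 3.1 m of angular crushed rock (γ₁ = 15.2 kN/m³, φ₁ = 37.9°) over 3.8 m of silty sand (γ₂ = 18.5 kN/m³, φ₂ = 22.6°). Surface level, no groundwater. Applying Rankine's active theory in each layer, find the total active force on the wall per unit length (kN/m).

K_a1 = tan²(45°−37.9°/2) = 0.2389; K_a2 = tan²(45°−22.6°/2) = 0.4448.
Layer 1: σ at base = K_a1 γ₁ h₁ = 11.26 kPa; P₁ = ½×11.26×3.1 = 17.45.
Layer 2: σ_v at top = γ₁h₁ = 47.12; σ_h top = K_a2×47.12 = 20.96; σ_h base = K_a2×(47.12+18.5×3.8) = 52.23.
P₂ = ½(20.96+52.23)×3.8 = 139.0. Total P_a = 17.45+139.0 = 156.5 kN/m.

157 kN/m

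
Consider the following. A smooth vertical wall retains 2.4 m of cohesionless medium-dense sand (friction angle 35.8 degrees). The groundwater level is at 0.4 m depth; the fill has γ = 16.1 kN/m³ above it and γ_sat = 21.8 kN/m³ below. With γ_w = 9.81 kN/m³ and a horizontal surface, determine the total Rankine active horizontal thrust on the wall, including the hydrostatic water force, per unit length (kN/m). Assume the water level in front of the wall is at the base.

29.6 kN/m

K_a = tan²(45° − φ/2) = 0.2619.
γ' = 21.8 − 9.81 = 11.99 kN/m³. Depth below WT = 2.0 m.
σ'_h at WT = K_a γ d_w = 1.686 kPa; at base = 1.686 + K_a γ' × 2.0 = 7.966 kPa.
P₁ (0–0.4 m) = ½×1.686×0.4 = 0.3373. P₂ (0.4–2.4 m) = ½(1.686+7.966)×2.0 = 9.652.
P_w = ½ γ_w h₂² = 0.5×9.81×2.0² = 19.62. Total = 0.3373+9.652+19.62 = 29.61 kN/m.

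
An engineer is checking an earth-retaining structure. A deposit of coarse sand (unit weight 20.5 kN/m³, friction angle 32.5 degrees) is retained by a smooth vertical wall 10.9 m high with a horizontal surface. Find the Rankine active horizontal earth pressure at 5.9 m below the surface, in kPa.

K_a = (1 − sin φ)/(1 + sin φ) = 0.3010.
σ_h = K_a γ z = 0.3010 × 20.5 × 5.9 = 36.40 kPa.

36.4 kPa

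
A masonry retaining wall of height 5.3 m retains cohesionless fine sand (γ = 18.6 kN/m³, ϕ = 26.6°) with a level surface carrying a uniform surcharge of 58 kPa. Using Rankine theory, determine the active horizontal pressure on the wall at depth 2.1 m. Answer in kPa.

37.0 kPa

K_a = (1 − sin φ)/(1 + sin φ) = 0.3814.
σ_v = γz + q = 18.6 × 2.1 + 58 = 97.06 kPa.
σ_h = K_a σ_v = 0.3814 × 97.06 = 37.02 kPa.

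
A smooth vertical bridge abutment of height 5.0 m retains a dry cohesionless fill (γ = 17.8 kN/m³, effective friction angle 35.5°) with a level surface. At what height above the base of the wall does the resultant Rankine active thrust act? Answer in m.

1.67 m

K_a = 0.2653.
The pressure distribution is triangular, so the resultant acts at H/3 above the base = 5.0/3 = 1.667 m.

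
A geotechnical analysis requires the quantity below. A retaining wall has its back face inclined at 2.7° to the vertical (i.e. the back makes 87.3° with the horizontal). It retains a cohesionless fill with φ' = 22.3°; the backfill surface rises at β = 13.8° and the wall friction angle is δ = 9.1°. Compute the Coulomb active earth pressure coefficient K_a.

0.552

K_a = sin²(α+φ) / [sin²α · sin(α−δ) · (1 + √{sin(φ+δ)sin(φ−β) / (sin(α−δ)sin(α+β))})²].
With α = 87.3°, φ = 22.3°, δ = 9.1°, β = 13.8°: K_a = 0.5519.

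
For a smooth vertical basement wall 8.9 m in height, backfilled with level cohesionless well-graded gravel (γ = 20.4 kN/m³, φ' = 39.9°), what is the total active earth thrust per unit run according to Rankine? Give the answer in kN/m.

K_a = tan²(45° − φ/2) = 0.2184.
P_a = ½ K_a γ H² = 0.5 × 0.2184 × 20.4 × 8.9² = 176.5 kN/m.

176 kN/m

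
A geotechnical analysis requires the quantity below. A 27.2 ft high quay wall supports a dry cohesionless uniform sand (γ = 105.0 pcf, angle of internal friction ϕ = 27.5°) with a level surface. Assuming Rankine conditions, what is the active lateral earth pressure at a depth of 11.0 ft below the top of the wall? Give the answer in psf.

425 psf

K_a = (1 − sin φ)/(1 + sin φ) = 0.3682.
σ_h = K_a γ z = 0.3682 × 105.0 × 11.0 = 425.3 psf.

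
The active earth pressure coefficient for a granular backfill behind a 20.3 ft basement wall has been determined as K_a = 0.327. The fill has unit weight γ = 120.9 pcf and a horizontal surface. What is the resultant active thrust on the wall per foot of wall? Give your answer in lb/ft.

8150 lb/ft

P = ½ K_a γ H² = 0.5 × 0.327 × 120.9 × 20.3² = 8146 lb/ft.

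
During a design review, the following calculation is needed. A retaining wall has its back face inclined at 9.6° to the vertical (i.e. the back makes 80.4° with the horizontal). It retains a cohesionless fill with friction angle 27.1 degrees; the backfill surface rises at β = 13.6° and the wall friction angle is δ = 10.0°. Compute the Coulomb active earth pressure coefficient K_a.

K_a = sin²(α+φ) / [sin²α · sin(α−δ) · (1 + √{sin(φ+δ)sin(φ−β) / (sin(α−δ)sin(α+β))})²].
With α = 80.4°, φ = 27.1°, δ = 10.0°, β = 13.6°: K_a = 0.5162.

0.516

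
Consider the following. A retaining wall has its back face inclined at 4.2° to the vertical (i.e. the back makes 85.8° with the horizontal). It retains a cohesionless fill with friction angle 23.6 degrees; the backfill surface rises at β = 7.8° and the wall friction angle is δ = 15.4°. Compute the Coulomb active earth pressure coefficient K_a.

K_a = sin²(α+φ) / [sin²α · sin(α−δ) · (1 + √{sin(φ+δ)sin(φ−β) / (sin(α−δ)sin(α+β))})²].
With α = 85.8°, φ = 23.6°, δ = 15.4°, β = 7.8°: K_a = 0.4663.

0.466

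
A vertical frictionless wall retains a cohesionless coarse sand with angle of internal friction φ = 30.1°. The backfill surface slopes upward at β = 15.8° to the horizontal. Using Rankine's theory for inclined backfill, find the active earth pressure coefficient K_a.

0.376

K_a = cos β · (cos β − √(cos²β − cos²φ)) / (cos β + √(cos²β − cos²φ)).
cos β = 0.9622, cos φ = 0.8652, √(cos²β − cos²φ) = 0.4212.
K_a = 0.9622 × (0.9622 − 0.4212)/(0.9622 + 0.4212) = 0.3763.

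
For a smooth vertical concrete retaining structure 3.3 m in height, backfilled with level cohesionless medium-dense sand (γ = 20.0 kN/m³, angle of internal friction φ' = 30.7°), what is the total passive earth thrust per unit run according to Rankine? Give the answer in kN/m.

336 kN/m

K_p = tan²(45° + φ/2) = 3.086.
P_p = ½ K_p γ H² = 0.5 × 3.086 × 20.0 × 3.3² = 336.1 kN/m.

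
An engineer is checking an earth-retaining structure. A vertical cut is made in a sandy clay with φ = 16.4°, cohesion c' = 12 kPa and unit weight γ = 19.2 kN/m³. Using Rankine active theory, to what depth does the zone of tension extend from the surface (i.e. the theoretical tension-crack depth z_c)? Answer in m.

1.67 m

K_a = tan²(45° − 16.4°/2) = 0.5596; √K_a = 0.7481.
The active pressure is zero where K_a γ z = 2c√K_a, so z_c = 2c/(γ√K_a) = 2×12/(19.2×0.7481) = 1.671 m.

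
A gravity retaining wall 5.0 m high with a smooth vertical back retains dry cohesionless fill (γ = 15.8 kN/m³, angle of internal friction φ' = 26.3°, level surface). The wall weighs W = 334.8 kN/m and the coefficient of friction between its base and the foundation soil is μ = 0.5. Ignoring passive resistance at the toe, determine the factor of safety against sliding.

2.20

K_a = tan²(45° − 26.3°/2) = 0.3859.
P_a = ½K_aγH² = 0.5×0.3859×15.8×5.0² = 76.22 kN/m, acting at H/3 = 1.667 m above the base.
FS_sliding = μW / P_a = 0.5×334.8 / 76.22 = 2.196.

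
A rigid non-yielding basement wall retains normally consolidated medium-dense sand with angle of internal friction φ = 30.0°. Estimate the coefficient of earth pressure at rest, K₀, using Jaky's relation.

0.500

K₀ = 1 − sin φ' = 1 − sin 30.0° = 0.5000.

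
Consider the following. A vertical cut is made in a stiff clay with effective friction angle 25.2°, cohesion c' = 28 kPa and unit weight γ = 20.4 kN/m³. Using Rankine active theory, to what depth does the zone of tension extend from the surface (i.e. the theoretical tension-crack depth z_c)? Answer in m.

K_a = tan²(45° − 25.2°/2) = 0.4027; √K_a = 0.6346.
The active pressure is zero where K_a γ z = 2c√K_a, so z_c = 2c/(γ√K_a) = 2×28/(20.4×0.6346) = 4.326 m.

4.33 m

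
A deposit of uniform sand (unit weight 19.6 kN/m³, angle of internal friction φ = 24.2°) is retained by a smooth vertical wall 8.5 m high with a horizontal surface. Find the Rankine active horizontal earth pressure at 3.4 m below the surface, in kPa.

K_a = (1 − sin φ)/(1 + sin φ) = 0.4185.
σ_h = K_a γ z = 0.4185 × 19.6 × 3.4 = 27.89 kPa.

27.9 kPa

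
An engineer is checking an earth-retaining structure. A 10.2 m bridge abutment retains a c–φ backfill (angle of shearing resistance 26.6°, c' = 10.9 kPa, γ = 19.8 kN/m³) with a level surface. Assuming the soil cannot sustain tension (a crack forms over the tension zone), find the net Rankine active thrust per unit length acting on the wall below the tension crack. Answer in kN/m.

K_a = 0.3814; √K_a = 0.6176.
Tension-crack depth z_c = 2c/(γ√K_a) = 2×10.9/(19.8×0.6176) = 1.783 m.
σ_a at base = K_a γ H − 2c√K_a = 0.3814×19.8×10.2 − 2×10.9×0.6176 = 63.57 kPa.
P_a = ½ × 63.57 × (H − z_c) = 0.5×63.57×8.417 = 267.6 kN/m.

268 kN/m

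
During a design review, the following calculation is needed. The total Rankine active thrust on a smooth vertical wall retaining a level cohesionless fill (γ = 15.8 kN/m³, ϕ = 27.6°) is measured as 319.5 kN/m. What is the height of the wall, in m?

10.5 m

K_a = 0.3668. P_a = ½ K_a γ H² ⇒ H = √(2P_a/(K_a γ)).
H = √(2×319.5/(0.3668×15.8)) = 10.50 m.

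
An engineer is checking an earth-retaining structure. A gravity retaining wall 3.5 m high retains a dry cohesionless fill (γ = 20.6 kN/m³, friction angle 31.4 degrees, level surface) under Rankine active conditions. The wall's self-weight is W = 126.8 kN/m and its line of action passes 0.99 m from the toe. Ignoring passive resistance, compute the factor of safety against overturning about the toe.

K_a = tan²(45° − 31.4°/2) = 0.3149.
P_a = ½K_aγH² = 0.5×0.3149×20.6×3.5² = 39.73 kN/m, acting at H/3 = 1.167 m above the base.
Overturning moment M_o = P_a × H/3 = 39.73 × 1.167 = 46.36.
Resisting moment M_r = W × 0.99 = 126.8 × 0.99 = 125.5.
FS_overturning = M_r/M_o = 125.5/46.36 = 2.708.

2.71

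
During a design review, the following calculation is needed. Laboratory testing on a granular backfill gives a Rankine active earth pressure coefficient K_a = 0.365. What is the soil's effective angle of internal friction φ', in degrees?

K_a = tan²(45° − φ/2) ⇒ 45° − φ/2 = arctan(√0.365) = 31.14°.
φ = 2(45° − 31.14°) = 27.72°.

27.7°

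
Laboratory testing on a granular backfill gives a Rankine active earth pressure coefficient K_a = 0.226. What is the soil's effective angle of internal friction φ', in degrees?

39.1°

K_a = tan²(45° − φ/2) ⇒ 45° − φ/2 = arctan(√0.226) = 25.43°.
φ = 2(45° − 25.43°) = 39.15°.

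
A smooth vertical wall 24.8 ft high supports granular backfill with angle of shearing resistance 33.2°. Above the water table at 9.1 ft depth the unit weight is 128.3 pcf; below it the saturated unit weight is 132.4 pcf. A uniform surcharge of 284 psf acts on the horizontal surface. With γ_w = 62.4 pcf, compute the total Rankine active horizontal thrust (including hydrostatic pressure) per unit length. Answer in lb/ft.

19200 lb/ft

K_a = tan²(45° − φ/2) = 0.2924.
γ' = 132.4 − 62.4 = 70.00 pcf. h₂ = H − d_w = 15.7 ft.
σ'_h: at surface K_a·q = 83.03; at WT K_a(q+γd_w) = 424.4; at base K_a(q+γd_w+γ'h₂) = 745.7 psf.
P₁ = ½(83.03+424.4)×9.1 = 2309; P₂ = ½(424.4+745.7)×15.7 = 9185; P_w = ½γ_w h₂² = 7690.
Total = 2309+9185+7690 = 19180 lb/ft.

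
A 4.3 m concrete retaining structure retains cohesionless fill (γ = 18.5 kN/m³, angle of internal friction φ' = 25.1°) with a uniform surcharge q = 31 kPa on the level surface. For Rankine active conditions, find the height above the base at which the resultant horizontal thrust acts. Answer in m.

1.75 m

K_a = 0.4043.
Triangular part P₁ = ½K_aγH² = 69.15 at H/3 = 1.433 m; rectangular part P₂ = K_a q H = 53.89 at H/2 = 2.150 m.
ȳ = (P₁·1.433 + P₂·2.150)/(P₁+P₂) = 1.747 m.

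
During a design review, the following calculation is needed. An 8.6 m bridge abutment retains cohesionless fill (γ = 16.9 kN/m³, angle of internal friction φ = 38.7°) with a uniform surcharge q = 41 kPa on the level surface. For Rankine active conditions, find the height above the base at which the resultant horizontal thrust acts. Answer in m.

K_a = 0.2306.
Triangular part P₁ = ½K_aγH² = 144.1 at H/3 = 2.867 m; rectangular part P₂ = K_a q H = 81.30 at H/2 = 4.300 m.
ȳ = (P₁·2.867 + P₂·4.300)/(P₁+P₂) = 3.384 m.

3.38 m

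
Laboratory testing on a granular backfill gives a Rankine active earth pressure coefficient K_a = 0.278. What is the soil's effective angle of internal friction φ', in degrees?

34.4°

K_a = tan²(45° − φ/2) ⇒ 45° − φ/2 = arctan(√0.278) = 27.80°.
φ = 2(45° − 27.80°) = 34.40°.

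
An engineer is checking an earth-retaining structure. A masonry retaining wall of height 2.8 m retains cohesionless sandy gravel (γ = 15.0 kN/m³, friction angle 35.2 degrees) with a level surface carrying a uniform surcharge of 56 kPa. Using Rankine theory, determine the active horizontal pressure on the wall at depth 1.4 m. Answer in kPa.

K_a = (1 − sin φ)/(1 + sin φ) = 0.2687.
σ_v = γz + q = 15.0 × 1.4 + 56 = 77.00 kPa.
σ_h = K_a σ_v = 0.2687 × 77.00 = 20.69 kPa.

20.7 kPa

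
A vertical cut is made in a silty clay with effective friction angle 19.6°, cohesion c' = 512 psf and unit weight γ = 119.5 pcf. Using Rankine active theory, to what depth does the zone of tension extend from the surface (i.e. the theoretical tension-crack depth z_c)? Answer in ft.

K_a = tan²(45° − 19.6°/2) = 0.4976; √K_a = 0.7054.
The active pressure is zero where K_a γ z = 2c√K_a, so z_c = 2c/(γ√K_a) = 2×512/(119.5×0.7054) = 12.15 ft.

12.1 ft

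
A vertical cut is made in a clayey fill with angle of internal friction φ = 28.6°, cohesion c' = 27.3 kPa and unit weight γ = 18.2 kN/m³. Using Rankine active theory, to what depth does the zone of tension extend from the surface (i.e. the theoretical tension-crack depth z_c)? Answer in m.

K_a = tan²(45° − 28.6°/2) = 0.3525; √K_a = 0.5938.
The active pressure is zero where K_a γ z = 2c√K_a, so z_c = 2c/(γ√K_a) = 2×27.3/(18.2×0.5938) = 5.053 m.

5.05 m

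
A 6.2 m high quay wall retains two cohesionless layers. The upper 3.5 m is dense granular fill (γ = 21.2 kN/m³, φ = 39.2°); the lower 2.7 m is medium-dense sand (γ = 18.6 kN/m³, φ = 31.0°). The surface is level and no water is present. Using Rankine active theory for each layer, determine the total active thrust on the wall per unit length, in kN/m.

K_a1 = tan²(45°−39.2°/2) = 0.2255; K_a2 = tan²(45°−31.0°/2) = 0.3201.
Layer 1: σ at base = K_a1 γ₁ h₁ = 16.73 kPa; P₁ = ½×16.73×3.5 = 29.28.
Layer 2: σ_v at top = γ₁h₁ = 74.20; σ_h top = K_a2×74.20 = 23.75; σ_h base = K_a2×(74.20+18.6×2.7) = 39.83.
P₂ = ½(23.75+39.83)×2.7 = 85.83. Total P_a = 29.28+85.83 = 115.1 kN/m.

115 kN/m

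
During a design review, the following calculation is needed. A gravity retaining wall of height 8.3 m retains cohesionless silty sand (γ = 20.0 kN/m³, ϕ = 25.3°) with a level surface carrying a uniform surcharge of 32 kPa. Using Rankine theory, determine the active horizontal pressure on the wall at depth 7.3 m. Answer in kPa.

K_a = (1 − sin φ)/(1 + sin φ) = 0.4012.
σ_v = γz + q = 20.0 × 7.3 + 32 = 178.0 kPa.
σ_h = K_a σ_v = 0.4012 × 178.0 = 71.41 kPa.

71.4 kPa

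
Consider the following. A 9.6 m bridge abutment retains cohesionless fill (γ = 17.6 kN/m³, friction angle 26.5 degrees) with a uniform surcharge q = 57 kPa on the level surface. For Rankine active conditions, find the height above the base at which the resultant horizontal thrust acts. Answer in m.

3.84 m

K_a = 0.3829.
Triangular part P₁ = ½K_aγH² = 310.6 at H/3 = 3.200 m; rectangular part P₂ = K_a q H = 209.5 at H/2 = 4.800 m.
ȳ = (P₁·3.200 + P₂·4.800)/(P₁+P₂) = 3.845 m.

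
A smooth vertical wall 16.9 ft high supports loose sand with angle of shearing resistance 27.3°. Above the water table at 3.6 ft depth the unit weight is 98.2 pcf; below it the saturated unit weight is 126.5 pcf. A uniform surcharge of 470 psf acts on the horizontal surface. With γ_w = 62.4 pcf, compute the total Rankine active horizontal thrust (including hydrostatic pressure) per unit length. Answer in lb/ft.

12600 lb/ft

K_a = tan²(45° − φ/2) = 0.3711.
γ' = 126.5 − 62.4 = 64.10 pcf. h₂ = H − d_w = 13.3 ft.
σ'_h: at surface K_a·q = 174.4; at WT K_a(q+γd_w) = 305.6; at base K_a(q+γd_w+γ'h₂) = 622.0 psf.
P₁ = ½(174.4+305.6)×3.6 = 864.1; P₂ = ½(305.6+622.0)×13.3 = 6169; P_w = ½γ_w h₂² = 5519.
Total = 864.1+6169+5519 = 12550 lb/ft.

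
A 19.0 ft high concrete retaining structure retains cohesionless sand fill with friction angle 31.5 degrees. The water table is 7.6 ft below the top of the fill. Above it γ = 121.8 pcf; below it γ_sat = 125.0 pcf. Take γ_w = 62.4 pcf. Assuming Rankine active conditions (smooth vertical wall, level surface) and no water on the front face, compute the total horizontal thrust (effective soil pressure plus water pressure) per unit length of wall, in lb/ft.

9740 lb/ft

K_a = tan²(45° − φ/2) = 0.3136.
γ' = 125.0 − 62.4 = 62.60 pcf. Depth below WT = 11.4 ft.
σ'_h at WT = K_a γ d_w = 290.3 psf; at base = 290.3 + K_a γ' × 11.4 = 514.1 psf.
P₁ (0–7.6 ft) = ½×290.3×7.6 = 1103. P₂ (7.6–19.0 ft) = ½(290.3+514.1)×11.4 = 4585.
P_w = ½ γ_w h₂² = 0.5×62.4×11.4² = 4055. Total = 1103+4585+4055 = 9743 lb/ft.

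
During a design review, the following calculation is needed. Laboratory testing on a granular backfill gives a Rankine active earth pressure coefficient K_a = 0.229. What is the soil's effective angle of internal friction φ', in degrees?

38.9°

K_a = tan²(45° − φ/2) ⇒ 45° − φ/2 = arctan(√0.229) = 25.57°.
φ = 2(45° − 25.57°) = 38.85°.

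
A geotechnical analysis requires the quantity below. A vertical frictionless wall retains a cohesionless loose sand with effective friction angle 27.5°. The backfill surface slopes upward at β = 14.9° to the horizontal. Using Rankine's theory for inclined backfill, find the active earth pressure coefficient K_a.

K_a = cos β · (cos β − √(cos²β − cos²φ)) / (cos β + √(cos²β − cos²φ)).
cos β = 0.9664, cos φ = 0.8870, √(cos²β − cos²φ) = 0.3835.
K_a = 0.9664 × (0.9664 − 0.3835)/(0.9664 + 0.3835) = 0.4173.

0.417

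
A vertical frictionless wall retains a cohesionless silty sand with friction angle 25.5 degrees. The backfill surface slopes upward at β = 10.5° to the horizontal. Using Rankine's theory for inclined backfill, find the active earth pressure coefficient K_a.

0.425

K_a = cos β · (cos β − √(cos²β − cos²φ)) / (cos β + √(cos²β − cos²φ)).
cos β = 0.9833, cos φ = 0.9026, √(cos²β − cos²φ) = 0.3900.
K_a = 0.9833 × (0.9833 − 0.3900)/(0.9833 + 0.3900) = 0.4247.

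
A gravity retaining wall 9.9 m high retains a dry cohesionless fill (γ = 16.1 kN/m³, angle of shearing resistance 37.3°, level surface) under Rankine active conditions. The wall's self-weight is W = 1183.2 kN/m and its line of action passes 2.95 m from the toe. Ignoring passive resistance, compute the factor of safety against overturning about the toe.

K_a = tan²(45° − 37.3°/2) = 0.2453.
P_a = ½K_aγH² = 0.5×0.2453×16.1×9.9² = 193.6 kN/m, acting at H/3 = 3.300 m above the base.
Overturning moment M_o = P_a × H/3 = 193.6 × 3.300 = 638.8.
Resisting moment M_r = W × 2.95 = 1183.2 × 2.95 = 3490.
FS_overturning = M_r/M_o = 3490/638.8 = 5.464.

5.46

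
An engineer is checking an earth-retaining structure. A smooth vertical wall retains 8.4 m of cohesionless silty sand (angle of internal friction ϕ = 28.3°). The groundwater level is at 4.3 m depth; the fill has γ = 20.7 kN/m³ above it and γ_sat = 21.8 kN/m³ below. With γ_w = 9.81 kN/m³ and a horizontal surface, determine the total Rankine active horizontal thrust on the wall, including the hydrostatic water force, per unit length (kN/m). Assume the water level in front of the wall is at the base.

K_a = tan²(45° − φ/2) = 0.3568.
γ' = 21.8 − 9.81 = 11.99 kN/m³. Depth below WT = 4.1 m.
σ'_h at WT = K_a γ d_w = 31.76 kPa; at base = 31.76 + K_a γ' × 4.1 = 49.29 kPa.
P₁ (0–4.3 m) = ½×31.76×4.3 = 68.28. P₂ (4.3–8.4 m) = ½(31.76+49.29)×4.1 = 166.2.
P_w = ½ γ_w h₂² = 0.5×9.81×4.1² = 82.45. Total = 68.28+166.2+82.45 = 316.9 kN/m.

317 kN/m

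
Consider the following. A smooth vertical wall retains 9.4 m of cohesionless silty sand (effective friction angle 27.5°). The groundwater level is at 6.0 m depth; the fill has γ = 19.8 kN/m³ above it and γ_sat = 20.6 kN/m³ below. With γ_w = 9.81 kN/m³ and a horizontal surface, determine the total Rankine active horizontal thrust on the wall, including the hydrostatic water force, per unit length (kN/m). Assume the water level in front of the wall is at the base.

K_a = tan²(45° − φ/2) = 0.3682.
γ' = 20.6 − 9.81 = 10.79 kN/m³. Depth below WT = 3.4 m.
σ'_h at WT = K_a γ d_w = 43.75 kPa; at base = 43.75 + K_a γ' × 3.4 = 57.25 kPa.
P₁ (0–6.0 m) = ½×43.75×6.0 = 131.2. P₂ (6.0–9.4 m) = ½(43.75+57.25)×3.4 = 171.7.
P_w = ½ γ_w h₂² = 0.5×9.81×3.4² = 56.70. Total = 131.2+171.7+56.70 = 359.6 kN/m.

360 kN/m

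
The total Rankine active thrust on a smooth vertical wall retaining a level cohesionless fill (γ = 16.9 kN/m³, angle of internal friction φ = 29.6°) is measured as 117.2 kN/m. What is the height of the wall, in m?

6.40 m

K_a = 0.3387. P_a = ½ K_a γ H² ⇒ H = √(2P_a/(K_a γ)).
H = √(2×117.2/(0.3387×16.9)) = 6.399 m.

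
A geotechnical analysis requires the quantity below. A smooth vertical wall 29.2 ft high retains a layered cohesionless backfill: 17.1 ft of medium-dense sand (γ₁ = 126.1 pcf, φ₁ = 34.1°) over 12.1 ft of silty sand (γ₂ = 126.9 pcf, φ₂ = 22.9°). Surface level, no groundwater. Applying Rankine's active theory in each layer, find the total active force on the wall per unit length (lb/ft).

20700 lb/ft

K_a1 = tan²(45°−34.1°/2) = 0.2815; K_a2 = tan²(45°−22.9°/2) = 0.4398.
Layer 1: σ at base = K_a1 γ₁ h₁ = 607.1 psf; P₁ = ½×607.1×17.1 = 5190.
Layer 2: σ_v at top = γ₁h₁ = 2156; σ_h top = K_a2×2156 = 948.3; σ_h base = K_a2×(2156+126.9×12.1) = 1623.
P₂ = ½(948.3+1623)×12.1 = 15560. Total P_a = 5190+15560 = 20750 lb/ft.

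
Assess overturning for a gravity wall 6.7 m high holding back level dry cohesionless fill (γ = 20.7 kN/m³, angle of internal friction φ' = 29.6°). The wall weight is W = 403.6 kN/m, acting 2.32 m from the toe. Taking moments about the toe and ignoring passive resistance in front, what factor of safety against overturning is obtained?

2.66

K_a = tan²(45° − 29.6°/2) = 0.3387.
P_a = ½K_aγH² = 0.5×0.3387×20.7×6.7² = 157.4 kN/m, acting at H/3 = 2.233 m above the base.
Overturning moment M_o = P_a × H/3 = 157.4 × 2.233 = 351.5.
Resisting moment M_r = W × 2.32 = 403.6 × 2.32 = 936.4.
FS_overturning = M_r/M_o = 936.4/351.5 = 2.664.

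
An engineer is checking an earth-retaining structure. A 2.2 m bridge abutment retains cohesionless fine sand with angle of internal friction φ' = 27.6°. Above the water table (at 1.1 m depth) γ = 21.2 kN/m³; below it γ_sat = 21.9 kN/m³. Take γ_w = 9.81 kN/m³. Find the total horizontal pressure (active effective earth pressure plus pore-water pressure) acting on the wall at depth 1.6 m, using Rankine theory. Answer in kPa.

15.7 kPa

K_a = (1 − sin φ)/(1 + sin φ) = 0.3668.
γ' = 21.9 − 9.81 = 12.09 kN/m³.
Effective vertical stress at 1.6 m: σ'_v = 21.2×1.1 + 12.09×0.500 = 29.36 kPa.
σ'_h = K_a σ'_v = 0.3668 × 29.36 = 10.77 kPa; u = γ_w × 0.500 = 4.905 kPa.
Total σ_h = 10.77 + 4.905 = 15.68 kPa.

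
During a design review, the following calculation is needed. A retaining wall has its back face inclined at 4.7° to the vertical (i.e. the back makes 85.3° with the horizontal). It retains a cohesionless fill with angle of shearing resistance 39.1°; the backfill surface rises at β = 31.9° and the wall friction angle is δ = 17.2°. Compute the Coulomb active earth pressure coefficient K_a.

0.402

K_a = sin²(α+φ) / [sin²α · sin(α−δ) · (1 + √{sin(φ+δ)sin(φ−β) / (sin(α−δ)sin(α+β))})²].
With α = 85.3°, φ = 39.1°, δ = 17.2°, β = 31.9°: K_a = 0.4021.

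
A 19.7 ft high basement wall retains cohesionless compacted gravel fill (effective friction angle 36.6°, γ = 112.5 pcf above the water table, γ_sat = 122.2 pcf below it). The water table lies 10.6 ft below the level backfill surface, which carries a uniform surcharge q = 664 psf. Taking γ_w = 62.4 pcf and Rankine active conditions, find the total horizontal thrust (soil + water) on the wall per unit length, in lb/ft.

10900 lb/ft

K_a = tan²(45° − φ/2) = 0.2530.
γ' = 122.2 − 62.4 = 59.80 pcf. h₂ = H − d_w = 9.1 ft.
σ'_h: at surface K_a·q = 168.0; at WT K_a(q+γd_w) = 469.6; at base K_a(q+γd_w+γ'h₂) = 607.3 psf.
P₁ = ½(168.0+469.6)×10.6 = 3379; P₂ = ½(469.6+607.3)×9.1 = 4900; P_w = ½γ_w h₂² = 2584.
Total = 3379+4900+2584 = 10860 lb/ft.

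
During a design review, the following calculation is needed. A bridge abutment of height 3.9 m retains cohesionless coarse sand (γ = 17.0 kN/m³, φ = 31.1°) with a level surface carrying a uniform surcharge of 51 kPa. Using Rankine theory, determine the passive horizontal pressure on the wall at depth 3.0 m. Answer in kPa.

K_p = (1 + sin φ)/(1 − sin φ) = 3.137.
σ_v = γz + q = 17.0 × 3.0 + 51 = 102.0 kPa.
σ_h = K_p σ_v = 3.137 × 102.0 = 320.0 kPa.

320 kPa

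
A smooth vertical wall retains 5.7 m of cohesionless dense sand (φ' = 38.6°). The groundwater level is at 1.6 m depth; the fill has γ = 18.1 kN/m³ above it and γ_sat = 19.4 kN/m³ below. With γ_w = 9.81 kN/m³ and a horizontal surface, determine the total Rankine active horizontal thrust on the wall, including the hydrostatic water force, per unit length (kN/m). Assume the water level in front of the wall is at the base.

K_a = tan²(45° − φ/2) = 0.2316.
γ' = 19.4 − 9.81 = 9.590 kN/m³. Depth below WT = 4.1 m.
σ'_h at WT = K_a γ d_w = 6.708 kPa; at base = 6.708 + K_a γ' × 4.1 = 15.81 kPa.
P₁ (0–1.6 m) = ½×6.708×1.6 = 5.366. P₂ (1.6–5.7 m) = ½(6.708+15.81)×4.1 = 46.17.
P_w = ½ γ_w h₂² = 0.5×9.81×4.1² = 82.45. Total = 5.366+46.17+82.45 = 134.0 kN/m.

134 kN/m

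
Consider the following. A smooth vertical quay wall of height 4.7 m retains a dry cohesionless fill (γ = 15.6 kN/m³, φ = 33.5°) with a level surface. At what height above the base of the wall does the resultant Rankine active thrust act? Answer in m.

1.57 m

K_a = 0.2887.
The pressure distribution is triangular, so the resultant acts at H/3 above the base = 4.7/3 = 1.567 m.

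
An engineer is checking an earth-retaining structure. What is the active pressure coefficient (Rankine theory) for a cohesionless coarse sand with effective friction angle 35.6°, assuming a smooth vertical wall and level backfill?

0.264

K_a = tan²(45° − φ/2) = tan²(27.20°) = 0.2641.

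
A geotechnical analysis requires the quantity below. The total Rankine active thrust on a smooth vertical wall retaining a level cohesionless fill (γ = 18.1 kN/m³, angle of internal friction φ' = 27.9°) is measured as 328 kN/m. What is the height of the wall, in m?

K_a = 0.3625. P_a = ½ K_a γ H² ⇒ H = √(2P_a/(K_a γ)).
H = √(2×328/(0.3625×18.1)) = 10.000 m.

10.00 m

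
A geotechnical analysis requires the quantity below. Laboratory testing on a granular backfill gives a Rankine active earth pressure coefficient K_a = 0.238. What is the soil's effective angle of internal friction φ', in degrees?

K_a = tan²(45° − φ/2) ⇒ 45° − φ/2 = arctan(√0.238) = 26.01°.
φ = 2(45° − 26.01°) = 37.99°.

38.0°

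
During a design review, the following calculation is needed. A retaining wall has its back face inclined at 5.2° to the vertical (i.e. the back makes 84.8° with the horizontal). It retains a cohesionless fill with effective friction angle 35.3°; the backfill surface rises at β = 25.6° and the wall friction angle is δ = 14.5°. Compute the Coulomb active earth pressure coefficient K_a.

K_a = sin²(α+φ) / [sin²α · sin(α−δ) · (1 + √{sin(φ+δ)sin(φ−β) / (sin(α−δ)sin(α+β))})²].
With α = 84.8°, φ = 35.3°, δ = 14.5°, β = 25.6°: K_a = 0.4198.

0.420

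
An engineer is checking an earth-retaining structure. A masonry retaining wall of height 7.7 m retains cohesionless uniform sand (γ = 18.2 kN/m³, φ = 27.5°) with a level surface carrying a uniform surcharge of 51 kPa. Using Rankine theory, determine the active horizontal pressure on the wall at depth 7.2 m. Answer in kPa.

K_a = (1 − sin φ)/(1 + sin φ) = 0.3682.
σ_v = γz + q = 18.2 × 7.2 + 51 = 182.0 kPa.
σ_h = K_a σ_v = 0.3682 × 182.0 = 67.03 kPa.

67.0 kPa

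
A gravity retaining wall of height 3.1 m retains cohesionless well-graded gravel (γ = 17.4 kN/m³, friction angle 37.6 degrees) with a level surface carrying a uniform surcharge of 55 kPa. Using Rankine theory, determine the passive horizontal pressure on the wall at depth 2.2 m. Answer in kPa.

K_p = (1 + sin φ)/(1 − sin φ) = 4.130.
σ_v = γz + q = 17.4 × 2.2 + 55 = 93.28 kPa.
σ_h = K_p σ_v = 4.130 × 93.28 = 385.3 kPa.

385 kPa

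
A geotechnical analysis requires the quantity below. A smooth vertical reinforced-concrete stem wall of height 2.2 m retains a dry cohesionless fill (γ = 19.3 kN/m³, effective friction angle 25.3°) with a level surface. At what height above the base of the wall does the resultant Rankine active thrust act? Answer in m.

K_a = 0.4012.
The pressure distribution is triangular, so the resultant acts at H/3 above the base = 2.2/3 = 0.7333 m.

0.733 m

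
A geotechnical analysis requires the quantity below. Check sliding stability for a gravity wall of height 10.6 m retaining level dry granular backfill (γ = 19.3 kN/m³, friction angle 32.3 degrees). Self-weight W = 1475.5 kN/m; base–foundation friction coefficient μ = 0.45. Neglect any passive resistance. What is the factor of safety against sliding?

K_a = tan²(45° − 32.3°/2) = 0.3035.
P_a = ½K_aγH² = 0.5×0.3035×19.3×10.6² = 329.1 kN/m, acting at H/3 = 3.533 m above the base.
FS_sliding = μW / P_a = 0.45×1475.5 / 329.1 = 2.018.

2.02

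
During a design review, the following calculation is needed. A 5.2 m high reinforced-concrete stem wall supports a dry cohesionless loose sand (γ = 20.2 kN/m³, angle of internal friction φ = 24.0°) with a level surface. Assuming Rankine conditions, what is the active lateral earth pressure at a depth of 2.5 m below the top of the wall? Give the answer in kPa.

K_a = (1 − sin φ)/(1 + sin φ) = 0.4217.
σ_h = K_a γ z = 0.4217 × 20.2 × 2.5 = 21.30 kPa.

21.3 kPa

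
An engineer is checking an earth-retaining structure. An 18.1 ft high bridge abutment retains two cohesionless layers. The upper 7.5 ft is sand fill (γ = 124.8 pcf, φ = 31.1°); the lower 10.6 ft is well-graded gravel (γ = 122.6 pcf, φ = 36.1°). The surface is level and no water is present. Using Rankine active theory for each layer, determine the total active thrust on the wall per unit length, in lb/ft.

5460 lb/ft

K_a1 = tan²(45°−31.1°/2) = 0.3188; K_a2 = tan²(45°−36.1°/2) = 0.2585.
Layer 1: σ at base = K_a1 γ₁ h₁ = 298.4 psf; P₁ = ½×298.4×7.5 = 1119.
Layer 2: σ_v at top = γ₁h₁ = 936.0; σ_h top = K_a2×936.0 = 242.0; σ_h base = K_a2×(936.0+122.6×10.6) = 577.9.
P₂ = ½(242.0+577.9)×10.6 = 4345. Total P_a = 1119+4345 = 5464 lb/ft.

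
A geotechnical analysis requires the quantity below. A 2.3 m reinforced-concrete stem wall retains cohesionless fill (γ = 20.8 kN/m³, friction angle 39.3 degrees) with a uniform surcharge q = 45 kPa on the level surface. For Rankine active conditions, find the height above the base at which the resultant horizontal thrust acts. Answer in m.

K_a = 0.2245.
Triangular part P₁ = ½K_aγH² = 12.35 at H/3 = 0.7667 m; rectangular part P₂ = K_a q H = 23.23 at H/2 = 1.150 m.
ȳ = (P₁·0.7667 + P₂·1.150)/(P₁+P₂) = 1.017 m.

1.02 m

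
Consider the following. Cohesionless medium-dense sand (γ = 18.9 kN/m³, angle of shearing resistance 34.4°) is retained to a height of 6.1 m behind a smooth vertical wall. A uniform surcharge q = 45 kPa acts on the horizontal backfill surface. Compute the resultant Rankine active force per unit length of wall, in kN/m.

174 kN/m

K_a = tan²(45° − φ/2) = 0.2780.
Soil triangle: ½ K_a γ H² = 0.5×0.2780×18.9×6.1² = 97.75 kN/m.
Surcharge rectangle: K_a q H = 0.2780×45×6.1 = 76.31 kN/m.
Total = 97.75 + 76.31 = 174.1 kN/m.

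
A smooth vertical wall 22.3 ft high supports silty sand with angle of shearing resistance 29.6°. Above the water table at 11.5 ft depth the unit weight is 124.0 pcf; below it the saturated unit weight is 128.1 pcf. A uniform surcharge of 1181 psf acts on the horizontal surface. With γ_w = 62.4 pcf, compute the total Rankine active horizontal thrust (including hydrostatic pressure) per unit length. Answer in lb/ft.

21900 lb/ft

K_a = tan²(45° − φ/2) = 0.3387.
γ' = 128.1 − 62.4 = 65.70 pcf. h₂ = H − d_w = 10.8 ft.
σ'_h: at surface K_a·q = 400.1; at WT K_a(q+γd_w) = 883.1; at base K_a(q+γd_w+γ'h₂) = 1123 psf.
P₁ = ½(400.1+883.1)×11.5 = 7378; P₂ = ½(883.1+1123)×10.8 = 10840; P_w = ½γ_w h₂² = 3639.
Total = 7378+10840+3639 = 21850 lb/ft.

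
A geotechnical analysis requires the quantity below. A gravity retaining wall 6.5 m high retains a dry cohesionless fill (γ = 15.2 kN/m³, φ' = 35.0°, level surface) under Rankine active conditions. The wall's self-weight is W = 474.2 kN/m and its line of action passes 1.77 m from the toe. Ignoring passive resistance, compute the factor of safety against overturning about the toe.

4.45

K_a = tan²(45° − 35.0°/2) = 0.2710.
P_a = ½K_aγH² = 0.5×0.2710×15.2×6.5² = 87.01 kN/m, acting at H/3 = 2.167 m above the base.
Overturning moment M_o = P_a × H/3 = 87.01 × 2.167 = 188.5.
Resisting moment M_r = W × 1.77 = 474.2 × 1.77 = 839.3.
FS_overturning = M_r/M_o = 839.3/188.5 = 4.452.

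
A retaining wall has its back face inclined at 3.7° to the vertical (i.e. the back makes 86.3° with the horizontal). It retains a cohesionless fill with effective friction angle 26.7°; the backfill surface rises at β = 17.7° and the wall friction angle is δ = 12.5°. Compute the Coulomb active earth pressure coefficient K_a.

K_a = sin²(α+φ) / [sin²α · sin(α−δ) · (1 + √{sin(φ+δ)sin(φ−β) / (sin(α−δ)sin(α+β))})²].
With α = 86.3°, φ = 26.7°, δ = 12.5°, β = 17.7°: K_a = 0.5041.

0.504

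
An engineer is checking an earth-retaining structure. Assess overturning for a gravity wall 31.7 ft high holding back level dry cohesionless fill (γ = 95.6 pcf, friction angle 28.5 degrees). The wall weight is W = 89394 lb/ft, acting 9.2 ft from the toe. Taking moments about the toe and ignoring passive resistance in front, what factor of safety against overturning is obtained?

K_a = tan²(45° − 28.5°/2) = 0.3540.
P_a = ½K_aγH² = 0.5×0.3540×95.6×31.7² = 17000 lb/ft, acting at H/3 = 10.57 ft above the base.
Overturning moment M_o = P_a × H/3 = 17000 × 10.57 = 179600.
Resisting moment M_r = W × 9.2 = 89394 × 9.2 = 822400.
FS_overturning = M_r/M_o = 822400/179600 = 4.578.

4.58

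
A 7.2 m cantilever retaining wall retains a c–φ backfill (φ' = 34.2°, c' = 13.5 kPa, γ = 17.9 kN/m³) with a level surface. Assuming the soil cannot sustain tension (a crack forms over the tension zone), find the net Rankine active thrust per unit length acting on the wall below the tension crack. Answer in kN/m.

K_a = 0.2803; √K_a = 0.5295.
Tension-crack depth z_c = 2c/(γ√K_a) = 2×13.5/(17.9×0.5295) = 2.849 m.
σ_a at base = K_a γ H − 2c√K_a = 0.2803×17.9×7.2 − 2×13.5×0.5295 = 21.83 kPa.
P_a = ½ × 21.83 × (H − z_c) = 0.5×21.83×4.351 = 47.50 kN/m.

47.5 kN/m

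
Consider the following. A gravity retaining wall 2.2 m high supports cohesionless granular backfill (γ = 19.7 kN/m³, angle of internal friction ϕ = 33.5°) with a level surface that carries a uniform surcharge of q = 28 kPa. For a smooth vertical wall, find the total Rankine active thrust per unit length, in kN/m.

31.5 kN/m

K_a = tan²(45° − φ/2) = 0.2887.
Soil triangle: ½ K_a γ H² = 0.5×0.2887×19.7×2.2² = 13.76 kN/m.
Surcharge rectangle: K_a q H = 0.2887×28×2.2 = 17.78 kN/m.
Total = 13.76 + 17.78 = 31.55 kN/m.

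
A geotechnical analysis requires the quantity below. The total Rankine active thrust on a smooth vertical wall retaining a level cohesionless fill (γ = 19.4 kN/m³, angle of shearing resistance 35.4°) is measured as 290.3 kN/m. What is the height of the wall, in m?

10.6 m

K_a = 0.2664. P_a = ½ K_a γ H² ⇒ H = √(2P_a/(K_a γ)).
H = √(2×290.3/(0.2664×19.4)) = 10.60 m.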